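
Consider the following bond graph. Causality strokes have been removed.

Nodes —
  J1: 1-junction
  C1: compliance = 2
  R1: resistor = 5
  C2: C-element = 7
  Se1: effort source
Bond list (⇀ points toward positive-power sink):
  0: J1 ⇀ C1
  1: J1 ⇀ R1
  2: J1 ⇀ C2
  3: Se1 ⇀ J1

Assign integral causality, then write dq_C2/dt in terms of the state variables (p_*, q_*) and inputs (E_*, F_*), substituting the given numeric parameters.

dq_C2/dt = E_Se1/5 - q_C1/10 - q_C2/35

b3 stroke at J1  (Se1: effort source, stroke at far end)
b0 stroke at J1  (C1 outputs effort q/C1)
b2 stroke at J1  (C2: C, integral causality)
b1 stroke at R1  (closing 1-jn rule on J1)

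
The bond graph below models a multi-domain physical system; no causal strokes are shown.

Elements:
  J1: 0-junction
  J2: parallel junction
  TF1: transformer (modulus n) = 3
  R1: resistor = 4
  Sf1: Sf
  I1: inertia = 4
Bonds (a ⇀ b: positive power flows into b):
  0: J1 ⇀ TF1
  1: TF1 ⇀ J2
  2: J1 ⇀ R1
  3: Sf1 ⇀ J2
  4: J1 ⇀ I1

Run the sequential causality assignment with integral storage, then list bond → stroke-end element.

#3 →Sf1  (Sf1 fixes flow; stroke at Sf1)
#1 →J2  (only one effort-in slot at J2)
#0 →TF1  (TF1 one-in-one-out from 1)
#4 →I1  (I1 integral (f out))
#2 →J1  (J1 needs exactly one e-in)

#0 |TF1
#1 |J2
#2 |J1
#3 |Sf1
#4 |I1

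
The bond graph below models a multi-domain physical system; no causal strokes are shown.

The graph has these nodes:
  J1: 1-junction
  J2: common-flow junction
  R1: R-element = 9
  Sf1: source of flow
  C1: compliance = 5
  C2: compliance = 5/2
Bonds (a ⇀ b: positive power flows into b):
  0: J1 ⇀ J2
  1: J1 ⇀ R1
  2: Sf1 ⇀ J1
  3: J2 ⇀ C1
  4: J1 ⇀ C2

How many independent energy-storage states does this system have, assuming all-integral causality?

2  (C1, C2 all integral)

bond 2 |Sf1  (Sf1 (Sf) sets flow on bond)
bond 0 |J1  (J1 flow already set via bond 2)
bond 1 |J1  (J1 flow already set via bond 2)
bond 4 |J1  (common-f at J1 fixed by 2)
bond 3 |J2  (1-jn J2 has f-setter on 0)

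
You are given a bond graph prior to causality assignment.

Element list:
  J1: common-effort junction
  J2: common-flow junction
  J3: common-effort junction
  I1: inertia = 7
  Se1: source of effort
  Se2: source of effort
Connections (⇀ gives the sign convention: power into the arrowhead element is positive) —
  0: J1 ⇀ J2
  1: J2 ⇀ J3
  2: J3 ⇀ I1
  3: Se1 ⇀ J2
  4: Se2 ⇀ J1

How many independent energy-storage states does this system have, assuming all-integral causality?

β3 |J2  (source Se1 imposes e)
β4 |J1  (source Se2 imposes e)
β0 |J2  (J1: bond 4 brought effort, rest push out)
β1 |J3  (closing 1-jn rule on J2)
β2 |I1  (0-jn J3 has e-setter on 1)

1  (I1 all integral)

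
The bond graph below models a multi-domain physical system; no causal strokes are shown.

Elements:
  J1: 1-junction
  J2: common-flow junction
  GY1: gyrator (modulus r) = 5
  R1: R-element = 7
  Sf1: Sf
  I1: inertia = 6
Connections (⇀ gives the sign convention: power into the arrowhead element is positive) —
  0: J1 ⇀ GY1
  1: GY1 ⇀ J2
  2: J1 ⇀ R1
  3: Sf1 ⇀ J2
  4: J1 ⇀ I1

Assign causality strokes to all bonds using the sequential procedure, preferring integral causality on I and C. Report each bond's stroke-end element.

β0 |J1
β1 |J2
β2 |J1
β3 |Sf1
β4 |I1

b3 |Sf1  (Sf1: flow source, stroke at near end)
b1 |J2  (J2: bond 3 brought flow, rest push out)
b0 |J1  (GY GY1: same side as bond 1)
b4 |I1  (prefer integral on I1)
b2 |J1  (J1: bond 4 brought flow, rest push out)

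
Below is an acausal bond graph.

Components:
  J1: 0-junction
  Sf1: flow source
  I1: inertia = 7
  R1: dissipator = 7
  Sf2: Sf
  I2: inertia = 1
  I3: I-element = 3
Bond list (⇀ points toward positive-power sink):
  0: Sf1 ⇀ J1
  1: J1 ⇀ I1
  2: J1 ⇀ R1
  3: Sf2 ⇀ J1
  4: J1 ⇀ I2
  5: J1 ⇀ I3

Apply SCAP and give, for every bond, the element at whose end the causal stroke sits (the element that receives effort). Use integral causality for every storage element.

bond 0 stroke→Sf1  (source Sf1 imposes f)
bond 3 stroke→Sf2  (Sf2: flow source, stroke at near end)
bond 1 stroke→I1  (I1 integral (f out))
bond 4 stroke→I2  (prefer integral on I2)
bond 5 stroke→I3  (prefer integral on I3)
bond 2 stroke→J1  (closing 0-jn rule on J1)

b0 stroke→Sf1
b1 stroke→I1
b2 stroke→J1
b3 stroke→Sf2
b4 stroke→I2
b5 stroke→I3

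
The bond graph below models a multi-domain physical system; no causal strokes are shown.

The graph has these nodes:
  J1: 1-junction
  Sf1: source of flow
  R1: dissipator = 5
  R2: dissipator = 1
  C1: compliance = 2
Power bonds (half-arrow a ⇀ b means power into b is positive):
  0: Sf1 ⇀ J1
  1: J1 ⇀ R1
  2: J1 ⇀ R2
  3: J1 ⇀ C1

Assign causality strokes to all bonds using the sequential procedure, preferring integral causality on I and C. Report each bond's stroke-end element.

bond 0 stroke at Sf1
bond 1 stroke at J1
bond 2 stroke at J1
bond 3 stroke at J1

bond 0 stroke at Sf1  (source Sf1 imposes f)
bond 1 stroke at J1  (J1 flow already set via bond 0)
bond 2 stroke at J1  (1-jn J1 has f-setter on 0)
bond 3 stroke at J1  (common-f at J1 fixed by 0)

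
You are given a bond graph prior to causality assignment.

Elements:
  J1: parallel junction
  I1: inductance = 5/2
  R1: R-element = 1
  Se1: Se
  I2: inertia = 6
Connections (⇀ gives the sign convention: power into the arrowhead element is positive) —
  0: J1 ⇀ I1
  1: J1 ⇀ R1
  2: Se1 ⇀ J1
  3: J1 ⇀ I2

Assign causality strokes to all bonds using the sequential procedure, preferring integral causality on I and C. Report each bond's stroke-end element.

bond 0 →I1
bond 1 →R1
bond 2 →J1
bond 3 →I2

#2 stroke→J1  (Se1 fixes effort; stroke away)
#0 stroke→I1  (J1 effort already set via bond 2)
#1 stroke→R1  (0-jn J1 has e-setter on 2)
#3 stroke→I2  (J1: bond 2 brought effort, rest push out)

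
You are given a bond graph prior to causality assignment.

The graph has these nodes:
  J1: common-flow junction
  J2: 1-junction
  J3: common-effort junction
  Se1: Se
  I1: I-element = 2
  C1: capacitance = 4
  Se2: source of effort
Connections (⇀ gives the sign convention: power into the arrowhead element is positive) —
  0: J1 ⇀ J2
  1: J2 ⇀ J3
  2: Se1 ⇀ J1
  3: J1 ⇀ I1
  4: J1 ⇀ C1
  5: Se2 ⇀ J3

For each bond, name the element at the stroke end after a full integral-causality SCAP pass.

#0 stroke→J1
#1 stroke→J2
#2 stroke→J1
#3 stroke→I1
#4 stroke→J1
#5 stroke→J3

b2 stroke at J1  (source Se1 imposes e)
b5 stroke at J3  (Se2 (Se) sets effort on bond)
b1 stroke at J2  (J3 effort already set via bond 5)
b0 stroke at J1  (only one flow-in slot at J2)
b3 stroke at I1  (prefer integral on I1)
b4 stroke at J1  (common-f at J1 fixed by 3)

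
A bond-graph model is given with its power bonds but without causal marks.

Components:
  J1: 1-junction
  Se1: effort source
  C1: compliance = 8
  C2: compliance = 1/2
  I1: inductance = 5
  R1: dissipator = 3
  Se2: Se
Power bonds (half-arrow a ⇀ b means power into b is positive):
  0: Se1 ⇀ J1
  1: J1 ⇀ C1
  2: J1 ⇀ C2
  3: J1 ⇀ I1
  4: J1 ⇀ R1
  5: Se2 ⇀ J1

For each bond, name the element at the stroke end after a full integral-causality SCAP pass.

#0 stroke at J1
#1 stroke at J1
#2 stroke at J1
#3 stroke at I1
#4 stroke at J1
#5 stroke at J1

b0 stroke at J1  (Se1: effort source, stroke at far end)
b5 stroke at J1  (source Se2 imposes e)
b1 stroke at J1  (C1: C, integral causality)
b2 stroke at J1  (C2: C, integral causality)
b3 stroke at I1  (I1 outputs flow p/I1)
b4 stroke at J1  (J1: bond 3 brought flow, rest push out)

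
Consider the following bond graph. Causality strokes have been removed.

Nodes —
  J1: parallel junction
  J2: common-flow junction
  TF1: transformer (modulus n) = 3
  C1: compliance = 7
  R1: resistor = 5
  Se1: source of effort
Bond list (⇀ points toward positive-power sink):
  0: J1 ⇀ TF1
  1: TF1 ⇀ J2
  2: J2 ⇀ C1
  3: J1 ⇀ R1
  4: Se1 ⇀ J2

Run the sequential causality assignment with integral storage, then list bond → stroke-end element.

bond 4 stroke at J2  (source Se1 imposes e)
bond 2 stroke at J2  (C1: C, integral causality)
bond 1 stroke at TF1  (closing 1-jn rule on J2)
bond 0 stroke at J1  (TF TF1: opposite of bond 1)
bond 3 stroke at R1  (J1: bond 0 brought effort, rest push out)

β0 stroke at J1
β1 stroke at TF1
β2 stroke at J2
β3 stroke at R1
β4 stroke at J2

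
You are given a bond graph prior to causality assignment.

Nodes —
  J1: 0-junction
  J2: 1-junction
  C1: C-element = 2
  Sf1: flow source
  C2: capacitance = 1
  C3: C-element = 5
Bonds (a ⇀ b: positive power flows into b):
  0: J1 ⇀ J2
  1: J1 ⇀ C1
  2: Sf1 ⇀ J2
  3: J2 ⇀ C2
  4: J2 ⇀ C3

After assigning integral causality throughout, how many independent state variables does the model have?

3  (C1, C2, C3 all integral)

β2 |Sf1  (Sf1: flow source, stroke at near end)
β0 |J2  (J2: bond 2 brought flow, rest push out)
β3 |J2  (J2: bond 2 brought flow, rest push out)
β4 |J2  (J2: bond 2 brought flow, rest push out)
β1 |J1  (J1: last free bond brings effort in)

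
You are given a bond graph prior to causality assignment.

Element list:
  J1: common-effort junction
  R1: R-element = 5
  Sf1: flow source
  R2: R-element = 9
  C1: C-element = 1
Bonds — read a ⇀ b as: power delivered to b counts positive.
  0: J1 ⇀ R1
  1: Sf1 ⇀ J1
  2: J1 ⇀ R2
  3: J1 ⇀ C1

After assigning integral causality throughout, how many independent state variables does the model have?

#1 stroke at Sf1  (Sf1 fixes flow; stroke at Sf1)
#3 stroke at J1  (C1 outputs effort q/C1)
#0 stroke at R1  (common-e at J1 fixed by 3)
#2 stroke at R2  (common-e at J1 fixed by 3)

1  (C1 all integral)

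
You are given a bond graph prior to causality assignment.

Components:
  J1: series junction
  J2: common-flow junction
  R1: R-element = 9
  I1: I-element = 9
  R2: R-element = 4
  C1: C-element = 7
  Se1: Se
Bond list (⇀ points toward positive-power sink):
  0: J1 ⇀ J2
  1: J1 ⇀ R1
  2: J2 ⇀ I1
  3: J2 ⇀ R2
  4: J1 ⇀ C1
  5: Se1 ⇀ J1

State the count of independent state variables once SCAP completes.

β5 stroke at J1  (source Se1 imposes e)
β2 stroke at I1  (I1: I, integral causality)
β0 stroke at J2  (common-f at J2 fixed by 2)
β3 stroke at J2  (J2 flow already set via bond 2)
β1 stroke at J1  (J1: bond 0 brought flow, rest push out)
β4 stroke at J1  (1-jn J1 has f-setter on 0)

2  (C1, I1 all integral)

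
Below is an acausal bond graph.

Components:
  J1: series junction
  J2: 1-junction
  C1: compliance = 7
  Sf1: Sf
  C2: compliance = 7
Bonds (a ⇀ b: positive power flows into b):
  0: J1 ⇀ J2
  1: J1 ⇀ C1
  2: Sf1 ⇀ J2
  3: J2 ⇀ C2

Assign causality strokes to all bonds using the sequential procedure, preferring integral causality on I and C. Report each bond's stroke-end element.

b0 →J2
b1 →J1
b2 →Sf1
b3 →J2

b2 stroke at Sf1  (source Sf1 imposes f)
b0 stroke at J2  (J2: bond 2 brought flow, rest push out)
b3 stroke at J2  (1-jn J2 has f-setter on 2)
b1 stroke at J1  (common-f at J1 fixed by 0)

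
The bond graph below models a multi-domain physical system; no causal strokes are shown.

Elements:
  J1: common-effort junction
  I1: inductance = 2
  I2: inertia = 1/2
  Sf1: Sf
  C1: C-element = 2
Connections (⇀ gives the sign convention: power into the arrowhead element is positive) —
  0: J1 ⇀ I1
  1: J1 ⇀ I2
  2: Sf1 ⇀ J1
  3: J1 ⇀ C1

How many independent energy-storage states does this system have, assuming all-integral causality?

b2 stroke at Sf1  (Sf1 fixes flow; stroke at Sf1)
b0 stroke at I1  (prefer integral on I1)
b1 stroke at I2  (I2 outputs flow p/I2)
b3 stroke at J1  (only one effort-in slot at J1)

3  (C1, I1, I2 all integral)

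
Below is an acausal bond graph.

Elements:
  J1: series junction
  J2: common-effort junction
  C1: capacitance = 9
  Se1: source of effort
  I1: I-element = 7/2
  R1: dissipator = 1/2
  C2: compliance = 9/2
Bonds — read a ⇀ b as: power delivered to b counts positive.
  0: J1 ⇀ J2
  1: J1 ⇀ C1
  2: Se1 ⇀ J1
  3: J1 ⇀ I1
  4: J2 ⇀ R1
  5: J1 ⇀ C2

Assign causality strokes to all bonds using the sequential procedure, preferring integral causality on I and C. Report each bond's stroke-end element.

#2 →J1  (Se1 (Se) sets effort on bond)
#1 →J1  (C1 outputs effort q/C1)
#3 →I1  (I1: I, integral causality)
#0 →J1  (J1 flow already set via bond 3)
#5 →J1  (J1 flow already set via bond 3)
#4 →J2  (J2: last free bond brings effort in)

β0 stroke→J1
β1 stroke→J1
β2 stroke→J1
β3 stroke→I1
β4 stroke→J2
β5 stroke→J1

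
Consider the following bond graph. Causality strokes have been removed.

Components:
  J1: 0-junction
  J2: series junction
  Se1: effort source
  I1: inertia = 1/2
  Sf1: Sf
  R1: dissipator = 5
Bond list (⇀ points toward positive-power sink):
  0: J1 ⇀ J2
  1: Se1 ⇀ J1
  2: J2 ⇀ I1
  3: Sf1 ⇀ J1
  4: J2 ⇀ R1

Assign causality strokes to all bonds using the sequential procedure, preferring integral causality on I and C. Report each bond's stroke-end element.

bond 0 |J2
bond 1 |J1
bond 2 |I1
bond 3 |Sf1
bond 4 |J2

bond 1 stroke at J1  (Se1 fixes effort; stroke away)
bond 3 stroke at Sf1  (Sf1 fixes flow; stroke at Sf1)
bond 0 stroke at J2  (J1: bond 1 brought effort, rest push out)
bond 2 stroke at I1  (I1 integral (f out))
bond 4 stroke at J2  (J2: bond 2 brought flow, rest push out)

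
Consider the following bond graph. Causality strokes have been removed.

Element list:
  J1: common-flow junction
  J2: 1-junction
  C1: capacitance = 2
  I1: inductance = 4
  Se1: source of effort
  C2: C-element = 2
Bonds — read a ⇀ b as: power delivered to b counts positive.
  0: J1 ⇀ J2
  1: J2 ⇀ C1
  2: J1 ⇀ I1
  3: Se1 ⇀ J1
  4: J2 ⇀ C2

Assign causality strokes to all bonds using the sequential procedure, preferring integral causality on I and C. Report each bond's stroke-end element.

b0 |J1
b1 |J2
b2 |I1
b3 |J1
b4 |J2

bond 3 →J1  (Se1 fixes effort; stroke away)
bond 1 →J2  (C1: C, integral causality)
bond 2 →I1  (I1 outputs flow p/I1)
bond 0 →J1  (J1 flow already set via bond 2)
bond 4 →J2  (J2 flow already set via bond 0)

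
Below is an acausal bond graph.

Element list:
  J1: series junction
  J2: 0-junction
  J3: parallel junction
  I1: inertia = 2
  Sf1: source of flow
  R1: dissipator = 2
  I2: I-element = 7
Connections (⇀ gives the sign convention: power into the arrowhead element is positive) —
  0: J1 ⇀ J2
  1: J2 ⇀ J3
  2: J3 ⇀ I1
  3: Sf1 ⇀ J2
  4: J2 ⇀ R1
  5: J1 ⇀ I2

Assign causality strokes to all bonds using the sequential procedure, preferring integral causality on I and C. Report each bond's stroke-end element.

b3 stroke at Sf1  (Sf1 fixes flow; stroke at Sf1)
b2 stroke at I1  (I1: I, integral causality)
b1 stroke at J3  (closing 0-jn rule on J3)
b5 stroke at I2  (prefer integral on I2)
b0 stroke at J1  (J1: bond 5 brought flow, rest push out)
b4 stroke at J2  (only one effort-in slot at J2)

β0 stroke→J1
β1 stroke→J3
β2 stroke→I1
β3 stroke→Sf1
β4 stroke→J2
β5 stroke→I2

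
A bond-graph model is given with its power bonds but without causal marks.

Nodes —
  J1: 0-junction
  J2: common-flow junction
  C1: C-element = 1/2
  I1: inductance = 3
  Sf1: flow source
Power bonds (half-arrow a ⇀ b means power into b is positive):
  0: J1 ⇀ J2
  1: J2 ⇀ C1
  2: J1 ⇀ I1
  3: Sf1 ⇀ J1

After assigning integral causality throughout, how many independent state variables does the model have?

2  (C1, I1 all integral)

#3 |Sf1  (Sf1: flow source, stroke at near end)
#1 |J2  (prefer integral on C1)
#0 |J1  (only one flow-in slot at J2)
#2 |I1  (0-jn J1 has e-setter on 0)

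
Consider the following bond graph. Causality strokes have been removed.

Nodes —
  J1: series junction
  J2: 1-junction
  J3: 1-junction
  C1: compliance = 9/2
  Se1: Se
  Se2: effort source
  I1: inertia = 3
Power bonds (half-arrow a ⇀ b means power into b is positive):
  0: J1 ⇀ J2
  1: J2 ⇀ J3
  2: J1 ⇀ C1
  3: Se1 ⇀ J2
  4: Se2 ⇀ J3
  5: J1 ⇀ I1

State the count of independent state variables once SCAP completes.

β3 stroke→J2  (Se1 (Se) sets effort on bond)
β4 stroke→J3  (source Se2 imposes e)
β1 stroke→J2  (closing 1-jn rule on J3)
β0 stroke→J1  (only one flow-in slot at J2)
β2 stroke→J1  (C1 outputs effort q/C1)
β5 stroke→I1  (closing 1-jn rule on J1)

2  (C1, I1 all integral)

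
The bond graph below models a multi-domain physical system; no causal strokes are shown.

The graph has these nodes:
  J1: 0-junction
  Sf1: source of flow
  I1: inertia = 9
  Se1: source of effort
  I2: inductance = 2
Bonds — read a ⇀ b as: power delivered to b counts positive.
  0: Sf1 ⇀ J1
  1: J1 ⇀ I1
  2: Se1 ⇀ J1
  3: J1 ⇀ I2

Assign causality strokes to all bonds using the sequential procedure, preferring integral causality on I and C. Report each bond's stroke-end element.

bond 0 stroke→Sf1  (source Sf1 imposes f)
bond 2 stroke→J1  (source Se1 imposes e)
bond 1 stroke→I1  (common-e at J1 fixed by 2)
bond 3 stroke→I2  (common-e at J1 fixed by 2)

bond 0 stroke at Sf1
bond 1 stroke at I1
bond 2 stroke at J1
bond 3 stroke at I2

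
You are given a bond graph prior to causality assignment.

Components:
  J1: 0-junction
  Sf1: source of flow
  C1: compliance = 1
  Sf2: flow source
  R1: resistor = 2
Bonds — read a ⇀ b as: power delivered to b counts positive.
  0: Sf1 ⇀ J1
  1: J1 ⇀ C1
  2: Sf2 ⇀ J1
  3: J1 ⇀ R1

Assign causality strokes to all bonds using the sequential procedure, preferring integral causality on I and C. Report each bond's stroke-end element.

#0 |Sf1  (Sf1 fixes flow; stroke at Sf1)
#2 |Sf2  (source Sf2 imposes f)
#1 |J1  (prefer integral on C1)
#3 |R1  (J1: bond 1 brought effort, rest push out)

b0 |Sf1
b1 |J1
b2 |Sf2
b3 |R1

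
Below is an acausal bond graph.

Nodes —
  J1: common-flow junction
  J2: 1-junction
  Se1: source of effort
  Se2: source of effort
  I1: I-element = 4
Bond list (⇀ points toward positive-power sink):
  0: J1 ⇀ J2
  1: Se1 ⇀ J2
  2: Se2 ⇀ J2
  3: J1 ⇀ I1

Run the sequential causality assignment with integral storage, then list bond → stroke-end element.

#0 |J1
#1 |J2
#2 |J2
#3 |I1

bond 1 stroke at J2  (source Se1 imposes e)
bond 2 stroke at J2  (source Se2 imposes e)
bond 0 stroke at J1  (only one flow-in slot at J2)
bond 3 stroke at I1  (J1: last free bond brings flow in)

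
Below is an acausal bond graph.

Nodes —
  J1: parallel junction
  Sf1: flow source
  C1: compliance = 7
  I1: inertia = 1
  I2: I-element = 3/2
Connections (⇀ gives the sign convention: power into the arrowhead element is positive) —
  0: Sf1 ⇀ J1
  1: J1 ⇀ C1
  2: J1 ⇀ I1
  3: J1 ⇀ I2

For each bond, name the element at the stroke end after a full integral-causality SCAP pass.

#0 stroke at Sf1
#1 stroke at J1
#2 stroke at I1
#3 stroke at I2

β0 stroke→Sf1  (source Sf1 imposes f)
β1 stroke→J1  (prefer integral on C1)
β2 stroke→I1  (J1 effort already set via bond 1)
β3 stroke→I2  (J1: bond 1 brought effort, rest push out)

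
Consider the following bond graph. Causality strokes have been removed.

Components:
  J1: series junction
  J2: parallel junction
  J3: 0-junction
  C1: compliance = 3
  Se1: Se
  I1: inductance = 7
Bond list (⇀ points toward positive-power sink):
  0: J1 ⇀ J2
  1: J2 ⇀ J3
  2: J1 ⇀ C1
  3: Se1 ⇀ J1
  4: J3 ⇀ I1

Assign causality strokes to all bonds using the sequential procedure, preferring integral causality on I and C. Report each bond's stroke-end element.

b3 stroke→J1  (source Se1 imposes e)
b2 stroke→J1  (prefer integral on C1)
b0 stroke→J2  (J1: last free bond brings flow in)
b1 stroke→J3  (0-jn J2 has e-setter on 0)
b4 stroke→I1  (common-e at J3 fixed by 1)

#0 stroke→J2
#1 stroke→J3
#2 stroke→J1
#3 stroke→J1
#4 stroke→I1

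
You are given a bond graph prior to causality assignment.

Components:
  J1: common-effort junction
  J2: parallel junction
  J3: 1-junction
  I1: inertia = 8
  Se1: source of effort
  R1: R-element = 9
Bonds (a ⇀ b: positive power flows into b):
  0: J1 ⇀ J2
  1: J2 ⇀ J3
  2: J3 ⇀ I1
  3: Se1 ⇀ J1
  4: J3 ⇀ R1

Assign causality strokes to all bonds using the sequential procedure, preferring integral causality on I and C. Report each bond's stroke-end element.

#0 stroke→J2
#1 stroke→J3
#2 stroke→I1
#3 stroke→J1
#4 stroke→J3

#3 |J1  (Se1: effort source, stroke at far end)
#0 |J2  (J1 effort already set via bond 3)
#1 |J3  (J2 effort already set via bond 0)
#2 |I1  (prefer integral on I1)
#4 |J3  (J3 flow already set via bond 2)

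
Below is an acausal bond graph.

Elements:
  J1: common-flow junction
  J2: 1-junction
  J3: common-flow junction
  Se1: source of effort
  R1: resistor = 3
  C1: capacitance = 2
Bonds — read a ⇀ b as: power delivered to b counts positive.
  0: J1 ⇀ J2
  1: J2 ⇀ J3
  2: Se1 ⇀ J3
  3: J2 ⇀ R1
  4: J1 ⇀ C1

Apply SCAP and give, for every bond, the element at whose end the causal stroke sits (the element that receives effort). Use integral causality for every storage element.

b2 →J3  (Se1 fixes effort; stroke away)
b1 →J2  (J3: last free bond brings flow in)
b4 →J1  (prefer integral on C1)
b0 →J2  (J1: last free bond brings flow in)
b3 →R1  (J2 needs exactly one f-in)

b0 stroke→J2
b1 stroke→J2
b2 stroke→J3
b3 stroke→R1
b4 stroke→J1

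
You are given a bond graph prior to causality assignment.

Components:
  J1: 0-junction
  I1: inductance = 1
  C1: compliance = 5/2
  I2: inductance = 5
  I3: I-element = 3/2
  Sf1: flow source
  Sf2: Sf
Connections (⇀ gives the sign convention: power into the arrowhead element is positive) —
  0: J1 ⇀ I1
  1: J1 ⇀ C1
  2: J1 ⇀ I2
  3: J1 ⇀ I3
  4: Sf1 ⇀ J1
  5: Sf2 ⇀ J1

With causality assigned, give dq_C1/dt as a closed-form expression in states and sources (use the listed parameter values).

bond 4 stroke at Sf1  (Sf1: flow source, stroke at near end)
bond 5 stroke at Sf2  (Sf2: flow source, stroke at near end)
bond 0 stroke at I1  (I1 outputs flow p/I1)
bond 1 stroke at J1  (C1 outputs effort q/C1)
bond 2 stroke at I2  (J1 effort already set via bond 1)
bond 3 stroke at I3  (J1 effort already set via bond 1)

dq_C1/dt = F_Sf1 + F_Sf2 - p_I1 - p_I2/5 - 2*p_I3/3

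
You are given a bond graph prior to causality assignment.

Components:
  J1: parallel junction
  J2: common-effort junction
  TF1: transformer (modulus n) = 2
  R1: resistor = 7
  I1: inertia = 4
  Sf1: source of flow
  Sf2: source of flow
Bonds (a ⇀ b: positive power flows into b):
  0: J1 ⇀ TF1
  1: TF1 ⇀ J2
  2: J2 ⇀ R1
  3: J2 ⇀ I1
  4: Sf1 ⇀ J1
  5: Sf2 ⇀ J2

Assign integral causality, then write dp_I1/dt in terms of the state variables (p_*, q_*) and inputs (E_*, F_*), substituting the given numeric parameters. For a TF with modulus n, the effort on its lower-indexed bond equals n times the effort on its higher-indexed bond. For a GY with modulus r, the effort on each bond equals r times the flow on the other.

β4 →Sf1  (source Sf1 imposes f)
β5 →Sf2  (Sf2: flow source, stroke at near end)
β0 →J1  (J1: last free bond brings effort in)
β1 →TF1  (TF TF1: opposite of bond 0)
β3 →I1  (prefer integral on I1)
β2 →J2  (only one effort-in slot at J2)

dp_I1/dt = 14*F_Sf1 + 7*F_Sf2 - 7*p_I1/4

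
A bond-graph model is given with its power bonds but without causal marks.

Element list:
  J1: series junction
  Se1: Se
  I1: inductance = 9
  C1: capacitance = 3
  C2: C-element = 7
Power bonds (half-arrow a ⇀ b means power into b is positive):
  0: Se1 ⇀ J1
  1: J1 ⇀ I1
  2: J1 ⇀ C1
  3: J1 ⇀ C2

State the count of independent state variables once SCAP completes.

3  (C1, C2, I1 all integral)

bond 0 |J1  (Se1 fixes effort; stroke away)
bond 1 |I1  (I1: I, integral causality)
bond 2 |J1  (J1: bond 1 brought flow, rest push out)
bond 3 |J1  (1-jn J1 has f-setter on 1)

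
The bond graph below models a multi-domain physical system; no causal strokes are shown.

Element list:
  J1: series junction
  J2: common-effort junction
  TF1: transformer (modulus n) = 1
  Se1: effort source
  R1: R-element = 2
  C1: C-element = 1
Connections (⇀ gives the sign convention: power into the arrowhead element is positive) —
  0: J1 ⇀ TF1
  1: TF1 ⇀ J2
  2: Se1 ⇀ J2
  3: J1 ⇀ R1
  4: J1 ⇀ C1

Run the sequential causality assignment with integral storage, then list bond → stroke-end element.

bond 2 →J2  (Se1 (Se) sets effort on bond)
bond 1 →TF1  (0-jn J2 has e-setter on 2)
bond 0 →J1  (TF1 one-in-one-out from 1)
bond 4 →J1  (prefer integral on C1)
bond 3 →R1  (J1 needs exactly one f-in)

bond 0 →J1
bond 1 →TF1
bond 2 →J2
bond 3 →R1
bond 4 →J1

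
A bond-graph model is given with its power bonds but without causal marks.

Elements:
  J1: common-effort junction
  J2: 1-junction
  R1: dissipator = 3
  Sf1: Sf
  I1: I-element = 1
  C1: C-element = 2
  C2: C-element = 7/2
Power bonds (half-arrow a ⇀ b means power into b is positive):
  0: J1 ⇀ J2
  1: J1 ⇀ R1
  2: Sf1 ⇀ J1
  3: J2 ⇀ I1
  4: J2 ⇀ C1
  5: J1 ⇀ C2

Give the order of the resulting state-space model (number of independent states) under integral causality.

3  (C1, C2, I1 all integral)

bond 2 stroke at Sf1  (Sf1: flow source, stroke at near end)
bond 3 stroke at I1  (I1 integral (f out))
bond 0 stroke at J2  (1-jn J2 has f-setter on 3)
bond 4 stroke at J2  (common-f at J2 fixed by 3)
bond 5 stroke at J1  (C2 integral (e out))
bond 1 stroke at R1  (J1: bond 5 brought effort, rest push out)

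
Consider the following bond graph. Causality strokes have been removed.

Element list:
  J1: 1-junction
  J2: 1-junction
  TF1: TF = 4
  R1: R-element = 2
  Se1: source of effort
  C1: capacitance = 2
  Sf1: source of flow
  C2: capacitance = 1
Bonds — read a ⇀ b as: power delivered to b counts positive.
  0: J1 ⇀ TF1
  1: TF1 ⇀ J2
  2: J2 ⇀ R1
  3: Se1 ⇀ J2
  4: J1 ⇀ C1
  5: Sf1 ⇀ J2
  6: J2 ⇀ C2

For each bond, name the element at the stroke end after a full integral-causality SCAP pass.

b3 |J2  (source Se1 imposes e)
b5 |Sf1  (Sf1: flow source, stroke at near end)
b1 |J2  (J2: bond 5 brought flow, rest push out)
b2 |J2  (J2 flow already set via bond 5)
b6 |J2  (1-jn J2 has f-setter on 5)
b0 |TF1  (through TF1, causality passes straight; one stroke at TF1)
b4 |J1  (J1 flow already set via bond 0)

#0 |TF1
#1 |J2
#2 |J2
#3 |J2
#4 |J1
#5 |Sf1
#6 |J2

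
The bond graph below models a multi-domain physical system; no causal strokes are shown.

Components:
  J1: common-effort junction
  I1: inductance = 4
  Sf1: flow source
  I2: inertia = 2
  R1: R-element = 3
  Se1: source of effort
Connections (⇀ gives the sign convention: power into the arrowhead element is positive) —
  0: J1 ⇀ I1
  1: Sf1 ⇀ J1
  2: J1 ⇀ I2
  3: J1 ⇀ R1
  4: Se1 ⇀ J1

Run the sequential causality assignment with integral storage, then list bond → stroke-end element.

bond 1 →Sf1  (source Sf1 imposes f)
bond 4 →J1  (Se1: effort source, stroke at far end)
bond 0 →I1  (J1: bond 4 brought effort, rest push out)
bond 2 →I2  (common-e at J1 fixed by 4)
bond 3 →R1  (common-e at J1 fixed by 4)

β0 stroke at I1
β1 stroke at Sf1
β2 stroke at I2
β3 stroke at R1
β4 stroke at J1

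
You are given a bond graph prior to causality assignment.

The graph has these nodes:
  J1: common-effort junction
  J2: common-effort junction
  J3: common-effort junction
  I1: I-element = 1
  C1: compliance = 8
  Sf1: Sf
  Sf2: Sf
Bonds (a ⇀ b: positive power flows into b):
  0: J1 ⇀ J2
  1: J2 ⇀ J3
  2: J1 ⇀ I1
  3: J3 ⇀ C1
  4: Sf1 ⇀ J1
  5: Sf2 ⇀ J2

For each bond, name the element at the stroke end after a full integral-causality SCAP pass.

β0 stroke at J1
β1 stroke at J2
β2 stroke at I1
β3 stroke at J3
β4 stroke at Sf1
β5 stroke at Sf2

β4 stroke at Sf1  (Sf1 fixes flow; stroke at Sf1)
β5 stroke at Sf2  (source Sf2 imposes f)
β2 stroke at I1  (I1 integral (f out))
β0 stroke at J1  (closing 0-jn rule on J1)
β1 stroke at J2  (J2 needs exactly one e-in)
β3 stroke at J3  (closing 0-jn rule on J3)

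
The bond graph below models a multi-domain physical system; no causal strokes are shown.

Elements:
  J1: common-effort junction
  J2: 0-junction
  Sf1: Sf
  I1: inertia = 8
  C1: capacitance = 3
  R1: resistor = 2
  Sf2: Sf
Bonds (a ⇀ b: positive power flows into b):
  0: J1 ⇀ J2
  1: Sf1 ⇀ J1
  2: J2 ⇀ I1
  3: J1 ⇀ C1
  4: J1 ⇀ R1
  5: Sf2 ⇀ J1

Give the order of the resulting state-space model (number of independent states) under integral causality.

b1 stroke→Sf1  (Sf1: flow source, stroke at near end)
b5 stroke→Sf2  (Sf2 fixes flow; stroke at Sf2)
b2 stroke→I1  (I1 outputs flow p/I1)
b0 stroke→J2  (J2: last free bond brings effort in)
b3 stroke→J1  (C1 outputs effort q/C1)
b4 stroke→R1  (common-e at J1 fixed by 3)

2  (C1, I1 all integral)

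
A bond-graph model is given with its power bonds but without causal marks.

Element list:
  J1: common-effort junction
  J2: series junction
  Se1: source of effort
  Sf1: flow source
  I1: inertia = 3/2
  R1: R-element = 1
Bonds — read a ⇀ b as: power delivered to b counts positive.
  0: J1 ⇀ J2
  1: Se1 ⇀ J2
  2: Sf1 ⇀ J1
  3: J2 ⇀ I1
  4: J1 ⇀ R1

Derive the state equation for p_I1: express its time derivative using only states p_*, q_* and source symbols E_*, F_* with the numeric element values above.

dp_I1/dt = E_Se1 + F_Sf1 - 2*p_I1/3

β1 |J2  (source Se1 imposes e)
β2 |Sf1  (source Sf1 imposes f)
β3 |I1  (I1 integral (f out))
β0 |J2  (J2: bond 3 brought flow, rest push out)
β4 |J1  (closing 0-jn rule on J1)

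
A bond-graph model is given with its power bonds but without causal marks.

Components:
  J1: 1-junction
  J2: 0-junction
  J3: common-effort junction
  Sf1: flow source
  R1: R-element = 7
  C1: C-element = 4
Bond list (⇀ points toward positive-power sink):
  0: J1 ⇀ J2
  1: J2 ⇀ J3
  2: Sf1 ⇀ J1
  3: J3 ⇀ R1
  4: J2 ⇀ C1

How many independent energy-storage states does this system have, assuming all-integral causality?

1  (C1 all integral)

β2 stroke→Sf1  (source Sf1 imposes f)
β0 stroke→J1  (J1: bond 2 brought flow, rest push out)
β4 stroke→J2  (C1 outputs effort q/C1)
β1 stroke→J3  (J2 effort already set via bond 4)
β3 stroke→R1  (J3 effort already set via bond 1)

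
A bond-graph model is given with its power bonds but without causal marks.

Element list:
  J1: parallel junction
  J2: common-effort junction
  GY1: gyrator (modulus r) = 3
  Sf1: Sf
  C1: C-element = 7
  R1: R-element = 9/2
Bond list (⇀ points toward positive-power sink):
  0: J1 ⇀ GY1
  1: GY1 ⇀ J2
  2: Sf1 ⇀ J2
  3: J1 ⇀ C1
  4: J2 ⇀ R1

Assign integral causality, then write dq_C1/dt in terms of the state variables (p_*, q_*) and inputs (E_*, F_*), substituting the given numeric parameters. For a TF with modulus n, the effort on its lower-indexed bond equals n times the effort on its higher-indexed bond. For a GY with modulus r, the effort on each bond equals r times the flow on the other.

β2 |Sf1  (Sf1 (Sf) sets flow on bond)
β3 |J1  (C1 integral (e out))
β0 |GY1  (common-e at J1 fixed by 3)
β1 |GY1  (through GY1, causality inverts; strokes same side of GY1)
β4 |J2  (closing 0-jn rule on J2)

dq_C1/dt = -3*F_Sf1/2 - q_C1/14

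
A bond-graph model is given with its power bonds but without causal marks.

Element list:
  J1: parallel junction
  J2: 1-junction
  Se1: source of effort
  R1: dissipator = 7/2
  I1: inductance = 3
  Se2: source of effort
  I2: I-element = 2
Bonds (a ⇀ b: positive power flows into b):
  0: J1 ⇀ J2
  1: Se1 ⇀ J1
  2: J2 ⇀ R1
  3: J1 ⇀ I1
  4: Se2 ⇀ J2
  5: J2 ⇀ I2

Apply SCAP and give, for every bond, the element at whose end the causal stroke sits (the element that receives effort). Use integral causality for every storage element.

#0 stroke→J2
#1 stroke→J1
#2 stroke→J2
#3 stroke→I1
#4 stroke→J2
#5 stroke→I2

b1 stroke at J1  (Se1 fixes effort; stroke away)
b4 stroke at J2  (Se2 (Se) sets effort on bond)
b0 stroke at J2  (J1 effort already set via bond 1)
b3 stroke at I1  (common-e at J1 fixed by 1)
b5 stroke at I2  (I2: I, integral causality)
b2 stroke at J2  (1-jn J2 has f-setter on 5)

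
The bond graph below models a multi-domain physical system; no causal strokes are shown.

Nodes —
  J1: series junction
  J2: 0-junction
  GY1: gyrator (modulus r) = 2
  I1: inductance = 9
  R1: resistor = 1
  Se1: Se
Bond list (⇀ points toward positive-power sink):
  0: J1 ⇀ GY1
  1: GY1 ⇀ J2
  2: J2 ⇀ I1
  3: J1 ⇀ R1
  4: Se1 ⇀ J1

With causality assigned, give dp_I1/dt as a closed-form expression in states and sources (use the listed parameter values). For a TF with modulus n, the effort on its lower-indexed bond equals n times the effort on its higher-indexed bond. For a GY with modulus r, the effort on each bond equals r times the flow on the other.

#4 |J1  (Se1 fixes effort; stroke away)
#2 |I1  (I1: I, integral causality)
#1 |J2  (J2 needs exactly one e-in)
#0 |J1  (GY GY1: same side as bond 1)
#3 |R1  (only one flow-in slot at J1)

dp_I1/dt = 2*E_Se1 - 4*p_I1/9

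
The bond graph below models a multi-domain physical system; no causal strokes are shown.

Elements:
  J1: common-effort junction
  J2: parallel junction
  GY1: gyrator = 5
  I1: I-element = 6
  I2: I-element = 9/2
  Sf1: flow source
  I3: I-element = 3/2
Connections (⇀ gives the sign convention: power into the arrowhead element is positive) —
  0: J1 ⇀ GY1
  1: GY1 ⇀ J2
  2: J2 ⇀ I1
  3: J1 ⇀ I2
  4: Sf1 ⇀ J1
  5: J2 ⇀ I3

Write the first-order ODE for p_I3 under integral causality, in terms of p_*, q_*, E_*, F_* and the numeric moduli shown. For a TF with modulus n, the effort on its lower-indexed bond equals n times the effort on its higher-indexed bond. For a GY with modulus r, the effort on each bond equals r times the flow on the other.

dp_I3/dt = 5*F_Sf1 - 10*p_I2/9

bond 4 →Sf1  (source Sf1 imposes f)
bond 2 →I1  (I1 integral (f out))
bond 3 →I2  (I2 outputs flow p/I2)
bond 0 →J1  (J1 needs exactly one e-in)
bond 1 →J2  (GY GY1: same side as bond 0)
bond 5 →I3  (0-jn J2 has e-setter on 1)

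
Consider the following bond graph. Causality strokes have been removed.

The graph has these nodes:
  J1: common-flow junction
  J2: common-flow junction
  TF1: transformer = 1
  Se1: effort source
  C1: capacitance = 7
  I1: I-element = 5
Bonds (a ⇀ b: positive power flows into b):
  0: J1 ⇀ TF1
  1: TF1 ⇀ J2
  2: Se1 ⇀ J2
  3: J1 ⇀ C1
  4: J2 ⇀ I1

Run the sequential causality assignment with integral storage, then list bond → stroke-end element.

β2 stroke at J2  (Se1 (Se) sets effort on bond)
β3 stroke at J1  (C1: C, integral causality)
β0 stroke at TF1  (J1 needs exactly one f-in)
β1 stroke at J2  (TF1 one-in-one-out from 0)
β4 stroke at I1  (closing 1-jn rule on J2)

β0 |TF1
β1 |J2
β2 |J2
β3 |J1
β4 |I1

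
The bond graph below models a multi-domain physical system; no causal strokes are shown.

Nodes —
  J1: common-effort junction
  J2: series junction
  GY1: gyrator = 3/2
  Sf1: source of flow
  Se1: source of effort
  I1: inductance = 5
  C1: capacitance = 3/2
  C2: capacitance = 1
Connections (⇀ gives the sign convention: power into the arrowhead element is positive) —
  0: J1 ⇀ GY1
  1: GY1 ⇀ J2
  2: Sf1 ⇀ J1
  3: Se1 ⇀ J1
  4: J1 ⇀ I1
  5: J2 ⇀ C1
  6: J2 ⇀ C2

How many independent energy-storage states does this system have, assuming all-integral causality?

β2 stroke→Sf1  (Sf1: flow source, stroke at near end)
β3 stroke→J1  (Se1 (Se) sets effort on bond)
β0 stroke→GY1  (J1: bond 3 brought effort, rest push out)
β4 stroke→I1  (0-jn J1 has e-setter on 3)
β1 stroke→GY1  (GY1 both-in/both-out from 0)
β5 stroke→J2  (J2 flow already set via bond 1)
β6 stroke→J2  (common-f at J2 fixed by 1)

3  (C1, C2, I1 all integral)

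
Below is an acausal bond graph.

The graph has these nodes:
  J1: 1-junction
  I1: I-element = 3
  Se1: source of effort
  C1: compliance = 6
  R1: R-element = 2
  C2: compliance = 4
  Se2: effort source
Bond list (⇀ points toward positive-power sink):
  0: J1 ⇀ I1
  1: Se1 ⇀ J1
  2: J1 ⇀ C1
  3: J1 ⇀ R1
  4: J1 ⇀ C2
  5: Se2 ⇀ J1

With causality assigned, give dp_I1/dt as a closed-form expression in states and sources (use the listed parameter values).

dp_I1/dt = E_Se1 + E_Se2 - 2*p_I1/3 - q_C1/6 - q_C2/4

b1 stroke at J1  (Se1: effort source, stroke at far end)
b5 stroke at J1  (Se2 (Se) sets effort on bond)
b0 stroke at I1  (prefer integral on I1)
b2 stroke at J1  (common-f at J1 fixed by 0)
b3 stroke at J1  (J1 flow already set via bond 0)
b4 stroke at J1  (common-f at J1 fixed by 0)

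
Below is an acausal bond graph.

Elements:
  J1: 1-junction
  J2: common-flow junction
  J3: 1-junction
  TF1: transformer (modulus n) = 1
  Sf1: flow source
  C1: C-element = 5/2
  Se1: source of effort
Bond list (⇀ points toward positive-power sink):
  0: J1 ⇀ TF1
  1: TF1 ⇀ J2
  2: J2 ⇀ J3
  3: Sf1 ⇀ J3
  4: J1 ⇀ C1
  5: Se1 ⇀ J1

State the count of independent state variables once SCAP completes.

1  (C1 all integral)

#3 stroke→Sf1  (Sf1 (Sf) sets flow on bond)
#5 stroke→J1  (source Se1 imposes e)
#2 stroke→J3  (common-f at J3 fixed by 3)
#1 stroke→J2  (J2: bond 2 brought flow, rest push out)
#0 stroke→TF1  (TF1: transformer flips bond 1)
#4 stroke→J1  (1-jn J1 has f-setter on 0)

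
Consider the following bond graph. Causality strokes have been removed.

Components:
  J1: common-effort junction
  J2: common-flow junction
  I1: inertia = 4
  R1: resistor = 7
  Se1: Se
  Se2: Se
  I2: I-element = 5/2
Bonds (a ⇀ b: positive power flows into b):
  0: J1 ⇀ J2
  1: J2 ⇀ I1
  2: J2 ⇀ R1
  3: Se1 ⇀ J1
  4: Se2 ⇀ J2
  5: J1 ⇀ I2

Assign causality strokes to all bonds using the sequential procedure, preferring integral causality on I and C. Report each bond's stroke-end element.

#0 |J2
#1 |I1
#2 |J2
#3 |J1
#4 |J2
#5 |I2

bond 3 stroke at J1  (Se1 (Se) sets effort on bond)
bond 4 stroke at J2  (source Se2 imposes e)
bond 0 stroke at J2  (common-e at J1 fixed by 3)
bond 5 stroke at I2  (J1 effort already set via bond 3)
bond 1 stroke at I1  (I1 integral (f out))
bond 2 stroke at J2  (J2: bond 1 brought flow, rest push out)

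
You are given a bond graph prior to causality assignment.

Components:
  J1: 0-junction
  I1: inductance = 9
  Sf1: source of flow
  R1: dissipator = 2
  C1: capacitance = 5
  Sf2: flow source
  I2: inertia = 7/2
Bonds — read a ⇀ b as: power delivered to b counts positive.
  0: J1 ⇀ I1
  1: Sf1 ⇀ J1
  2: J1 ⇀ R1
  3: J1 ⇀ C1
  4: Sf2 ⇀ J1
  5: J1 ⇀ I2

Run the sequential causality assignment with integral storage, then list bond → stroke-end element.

β0 stroke→I1
β1 stroke→Sf1
β2 stroke→R1
β3 stroke→J1
β4 stroke→Sf2
β5 stroke→I2

b1 |Sf1  (Sf1: flow source, stroke at near end)
b4 |Sf2  (Sf2: flow source, stroke at near end)
b0 |I1  (prefer integral on I1)
b3 |J1  (C1 integral (e out))
b2 |R1  (J1 effort already set via bond 3)
b5 |I2  (common-e at J1 fixed by 3)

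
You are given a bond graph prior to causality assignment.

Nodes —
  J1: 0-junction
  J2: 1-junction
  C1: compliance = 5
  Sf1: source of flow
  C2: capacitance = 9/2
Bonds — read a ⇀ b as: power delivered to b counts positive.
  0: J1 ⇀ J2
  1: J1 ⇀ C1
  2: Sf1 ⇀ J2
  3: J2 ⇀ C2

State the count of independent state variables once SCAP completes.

b2 stroke→Sf1  (Sf1: flow source, stroke at near end)
b0 stroke→J2  (J2: bond 2 brought flow, rest push out)
b3 stroke→J2  (1-jn J2 has f-setter on 2)
b1 stroke→J1  (only one effort-in slot at J1)

2  (C1, C2 all integral)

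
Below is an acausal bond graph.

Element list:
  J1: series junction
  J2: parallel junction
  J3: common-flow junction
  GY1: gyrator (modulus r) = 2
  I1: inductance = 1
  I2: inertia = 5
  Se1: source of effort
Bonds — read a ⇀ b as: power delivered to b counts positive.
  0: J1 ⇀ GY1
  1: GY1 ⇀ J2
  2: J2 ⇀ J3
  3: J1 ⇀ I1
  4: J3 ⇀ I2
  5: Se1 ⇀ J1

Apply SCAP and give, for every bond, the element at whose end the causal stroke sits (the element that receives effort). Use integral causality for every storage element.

bond 5 →J1  (Se1 (Se) sets effort on bond)
bond 3 →I1  (I1: I, integral causality)
bond 0 →J1  (common-f at J1 fixed by 3)
bond 1 →J2  (through GY1, causality inverts; strokes same side of GY1)
bond 2 →J3  (J2 effort already set via bond 1)
bond 4 →I2  (J3: last free bond brings flow in)

#0 stroke at J1
#1 stroke at J2
#2 stroke at J3
#3 stroke at I1
#4 stroke at I2
#5 stroke at J1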